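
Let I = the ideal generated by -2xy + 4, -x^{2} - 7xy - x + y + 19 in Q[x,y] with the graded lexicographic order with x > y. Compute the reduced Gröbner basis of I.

f_1 = -2xy + 4, LT = xy.
f_2 = -x^{2} - 7xy - x + y + 19, LT = x^{2}.

S(f_1,f_2): lcm = x^{2}y. S = -7xy^{2} - xy + y^{2} - 2x + 19y.
  leading term xy^{2}: subtract (\tfrac{7}{2}y)·f_1 from -7xy^{2} - xy + y^{2} - 2x + 19y → -xy + y^{2} - 2x + 5y
  leading term xy: subtract (\tfrac{1}{2})·f_1 from -xy + y^{2} - 2x + 5y → y^{2} - 2x + 5y - 2
  leading term y^{2}: no divisor's leading term divides it; move y^{2} to the remainder.
  leading term x: no divisor's leading term divides it; move -2x to the remainder.
  leading term y: no divisor's leading term divides it; move 5y to the remainder.
  leading term 1: no divisor's leading term divides it; move -2 to the remainder.
  remainder y^{2} - 2x + 5y - 2 ≠ 0; add g_3 = y^{2} - 2x + 5y - 2 to the basis.

The other S-polynomials (S(f_1,g_3), S(f_2,g_3)) all reduce to 0 modulo the current basis, so we have a Gröbner basis.

G = {x^{2} + x - y - 5, xy - 2, y^{2} - 2x + 5y - 2}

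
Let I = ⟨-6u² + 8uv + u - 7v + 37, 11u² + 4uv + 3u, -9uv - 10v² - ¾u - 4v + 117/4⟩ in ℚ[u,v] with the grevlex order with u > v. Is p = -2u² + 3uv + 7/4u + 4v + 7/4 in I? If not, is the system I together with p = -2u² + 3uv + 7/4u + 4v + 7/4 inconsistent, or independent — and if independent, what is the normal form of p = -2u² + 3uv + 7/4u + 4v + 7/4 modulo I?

First compute the reduced Gröbner basis of I by Buchberger's algorithm.
f_1 = -6u² + 8uv + u - 7v + 37, LT = u².
f_2 = 11u² + 4uv + 3u, LT = u².
f_3 = -9uv - 10v² - ¾u - 4v + 117/4, LT = uv.

S(f_1,f_2): lcm = u². S = -56/33uv - 29/66u + 7/6v - 37/6.
  reduce S modulo (f_1, f_2, f_3):
  remainder 560/297v² - 59/198u + 1141/594v - 257/22 ≠ 0; add h_4 = 560/297v² - 59/198u + 1141/594v - 257/22 to the basis.

S(f_1,f_3): lcm = u²v. S = -22/9uv² - 1/12u² - 11/18uv + 7/6v² + 13/4u - 37/6v.
  reduce S modulo (f_1, f_2, f_3, h_4):
  remainder 1793927/564480u + 88049/26880v - 1904131/564480 ≠ 0; add h_5 = 1793927/564480u + 88049/26880v - 1904131/564480 to the basis.

S(f_3,h_4): lcm = uv². S = 10/9v³ + 177/1120u² - 449/480uv + 4/9v² + 6939/1120u - 13/4v.
  reduce S modulo (f_1, f_2, f_3, h_4, h_5):
  remainder -21499321653/8036792960v + 21499321653/4018396480 ≠ 0; add h_6 = -21499321653/8036792960v + 21499321653/4018396480 to the basis.

The other S-polynomials (S(f_2,f_3), S(f_1,h_4), S(f_2,h_4), S(f_1,h_5), S(f_2,h_5), S(f_3,h_5), S(h_4,h_5), S(f_1,h_6), S(f_2,h_6), S(f_3,h_6), S(h_4,h_6), S(h_5,h_6)) all reduce to 0 modulo the current basis, so we have a Gröbner basis.
Inter-reduce: drop elements whose leading term is divisible by another's, tail-reduce, and make monic.
Reduced Gröbner basis: {u + 1, v - 2}.
Label its elements g_1 = u + 1, g_2 = v - 2.

Reduce p = -2u² + 3uv + 7/4u + 4v + 7/4 modulo G:
  leading term u²: subtract (-2u)·g_1 from -2u² + 3uv + 7/4u + 4v + 7/4 → 3uv + 15/4u + 4v + 7/4
  leading term uv: subtract (3v)·g_1 from 3uv + 15/4u + 4v + 7/4 → 15/4u + v + 7/4
  leading term u: subtract (15/4)·g_1 from 15/4u + v + 7/4 → v - 2
  leading term v: subtract (1)·g_2 from v - 2 → 0
  normal form = 0.
Since the normal form is 0, p ∈ I.

-2u² + 3uv + 7/4u + 4v + 7/4 lies in I (it reduces to 0).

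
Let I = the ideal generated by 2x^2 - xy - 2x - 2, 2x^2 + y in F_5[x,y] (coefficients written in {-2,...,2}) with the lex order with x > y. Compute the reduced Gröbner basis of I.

f_1 = 2x^2 - xy - 2x - 2, LT = x^2.
f_2 = 2x^2 + y, LT = x^2.

S(f_1,f_2): lcm = x^2. S = 2xy - x + 2y - 1.
  leading term xy: no divisor's leading term divides it; move 2xy to the remainder.
  leading term x: no divisor's leading term divides it; move -x to the remainder.
  leading term y: no divisor's leading term divides it; move 2y to the remainder.
  leading term 1: no divisor's leading term divides it; move -1 to the remainder.
  remainder 2xy - x + 2y - 1 ≠ 0; add g_3 = 2xy - x + 2y - 1 to the basis.

S(f_1,g_3): lcm = x^2y. S = -2x^2 + 2xy^2 - 2xy - 2x - y.
  leading term x^2: subtract (-1)·f_1 from -2x^2 + 2xy^2 - 2xy - 2x - y → 2xy^2 + 2xy + x - y - 2
  leading term xy^2: subtract (y)·g_3 from 2xy^2 + 2xy + x - y - 2 → -2xy + x - 2y^2 - 2
  leading term xy: subtract (-1)·g_3 from -2xy + x - 2y^2 - 2 → -2y^2 + 2y + 2
  leading term y^2: no divisor's leading term divides it; move -2y^2 to the remainder.
  leading term y: no divisor's leading term divides it; move 2y to the remainder.
  leading term 1: no divisor's leading term divides it; move 2 to the remainder.
  remainder -2y^2 + 2y + 2 ≠ 0; add g_4 = -2y^2 + 2y + 2 to the basis.

The other S-polynomials (S(f_2,g_3), S(f_1,g_4), S(f_2,g_4), S(g_3,g_4)) all reduce to 0 modulo the current basis, so we have a Gröbner basis.
Inter-reduce: drop elements whose leading term is divisible by another's, tail-reduce, and make monic.

G = {x^2 - 2y, xy + 2x + y + 2, y^2 - y - 1}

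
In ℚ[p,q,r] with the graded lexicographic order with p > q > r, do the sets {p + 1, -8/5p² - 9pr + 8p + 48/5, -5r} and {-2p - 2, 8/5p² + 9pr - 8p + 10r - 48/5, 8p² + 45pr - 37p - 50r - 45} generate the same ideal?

Equality of ideals is decidable: compute both reduced Gröbner bases (unique for the ordering) and check whether they agree.
Buchberger on the first generating set:
f_1 = p + 1, LT = p.
f_2 = -8/5p² - 9pr + 8p + 48/5, LT = p².
f_3 = -5r, LT = r.

The S-polynomials (S(f_1,f_2), S(f_1,f_3), S(f_2,f_3)) all reduce to 0 modulo the current basis, so we have a Gröbner basis.
Inter-reduce: drop elements whose leading term is divisible by another's, tail-reduce, and make monic.
Reduced Gröbner basis: {p + 1, r}.

Buchberger on the second generating set:
h_1 = -2p - 2, LT = p.
h_2 = 8/5p² + 9pr - 8p + 10r - 48/5, LT = p².
h_3 = 8p² + 45pr - 37p - 50r - 45, LT = p².

S(h_1,h_2): lcm = p². S = -45/8pr + 6p - 25/4r + 6.
  reduce S modulo (h_1, h_2, h_3):
  remainder -⅝r ≠ 0; add k_4 = -⅝r to the basis.

The other S-polynomials (S(h_1,h_3), S(h_2,h_3), S(h_1,k_4), S(h_2,k_4), S(h_3,k_4)) all reduce to 0 modulo the current basis, so we have a Gröbner basis.
Inter-reduce: drop elements whose leading term is divisible by another's, tail-reduce, and make monic.
Reduced Gröbner basis: {p + 1, r}.

The two bases agree; hence the ideals are identical.
The same test decides containment: I ⊆ J iff every generator of I reduces to 0 modulo a Gröbner basis of J.

Yes, the ideals are equal.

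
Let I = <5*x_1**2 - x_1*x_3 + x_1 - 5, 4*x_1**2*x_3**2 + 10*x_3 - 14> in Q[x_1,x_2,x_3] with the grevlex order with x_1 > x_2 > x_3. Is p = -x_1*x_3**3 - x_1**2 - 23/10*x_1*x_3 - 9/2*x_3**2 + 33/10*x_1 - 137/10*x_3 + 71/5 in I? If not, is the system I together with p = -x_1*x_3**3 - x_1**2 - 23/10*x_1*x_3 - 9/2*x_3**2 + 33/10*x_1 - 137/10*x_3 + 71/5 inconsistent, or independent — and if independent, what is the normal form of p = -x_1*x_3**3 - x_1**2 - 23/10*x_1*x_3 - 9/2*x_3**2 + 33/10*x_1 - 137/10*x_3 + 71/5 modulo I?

First compute the reduced Gröbner basis of I by Buchberger's algorithm.
f_1 = 5*x_1**2 - x_1*x_3 + x_1 - 5, LT = x_1**2.
f_2 = 4*x_1**2*x_3**2 + 10*x_3 - 14, LT = x_1**2*x_3**2.

S(f_1,f_2): lcm = x_1**2*x_3**2. S = -1/5*x_1*x_3**3 + 1/5*x_1*x_3**2 - x_3**2 - 5/2*x_3 + 7/2.
  reduce S modulo (f_1, f_2):
  remainder -1/5*x_1*x_3**3 + 1/5*x_1*x_3**2 - x_3**2 - 5/2*x_3 + 7/2 ≠ 0; add h_3 = -1/5*x_1*x_3**3 + 1/5*x_1*x_3**2 - x_3**2 - 5/2*x_3 + 7/2 to the basis.

S(f_1,h_3): lcm = x_1**2*x_3**3. S = -1/5*x_1*x_3**4 + x_1**2*x_3**2 + 1/5*x_1*x_3**3 - 5*x_1*x_3**2 - x_3**3 - 25/2*x_1*x_3 + 35/2*x_1.
  reduce S modulo (f_1, f_2, h_3):
  remainder -5*x_1*x_3**2 - 25/2*x_1*x_3 + 5/2*x_3**2 + 35/2*x_1 - 6*x_3 + 7/2 ≠ 0; add h_4 = -5*x_1*x_3**2 - 25/2*x_1*x_3 + 5/2*x_3**2 + 35/2*x_1 - 6*x_3 + 7/2 to the basis.

S(h_3,h_4): lcm = x_1*x_3**3. S = -7/2*x_1*x_3**2 + 1/2*x_3**3 + 7/2*x_1*x_3 + 19/5*x_3**2 + 66/5*x_3 - 35/2.
  reduce S modulo (f_1, f_2, h_3, h_4):
  remainder 1/2*x_3**3 + 49/4*x_1*x_3 + 41/20*x_3**2 - 49/4*x_1 + 87/5*x_3 - 399/20 ≠ 0; add h_5 = 1/2*x_3**3 + 49/4*x_1*x_3 + 41/20*x_3**2 - 49/4*x_1 + 87/5*x_3 - 399/20 to the basis.

The other S-polynomials (S(f_2,h_3), S(f_1,h_4), S(f_2,h_4), S(f_1,h_5), S(f_2,h_5), S(h_3,h_5), S(h_4,h_5)) all reduce to 0 modulo the current basis, so we have a Gröbner basis.
Inter-reduce: drop elements whose leading term is divisible by another's, tail-reduce, and make monic.
Reduced Gröbner basis: {x_1*x_3**2 + 5/2*x_1*x_3 - 1/2*x_3**2 - 7/2*x_1 + 6/5*x_3 - 7/10, x_3**3 + 49/2*x_1*x_3 + 41/10*x_3**2 - 49/2*x_1 + 174/5*x_3 - 399/10, x_1**2 - 1/5*x_1*x_3 + 1/5*x_1 - 1}.
Label its elements g_1 = x_1*x_3**2 + 5/2*x_1*x_3 - 1/2*x_3**2 - 7/2*x_1 + 6/5*x_3 - 7/10, g_2 = x_3**3 + 49/2*x_1*x_3 + 41/10*x_3**2 - 49/2*x_1 + 174/5*x_3 - 399/10, g_3 = x_1**2 - 1/5*x_1*x_3 + 1/5*x_1 - 1.

Reduce p = -x_1*x_3**3 - x_1**2 - 23/10*x_1*x_3 - 9/2*x_3**2 + 33/10*x_1 - 137/10*x_3 + 71/5 modulo G:
  leading term x_1*x_3**3: subtract (-x_3)·g_1 from -x_1*x_3**3 - x_1**2 - 23/10*x_1*x_3 - 9/2*x_3**2 + 33/10*x_1 - 137/10*x_3 + 71/5 → 5/2*x_1*x_3**2 - 1/2*x_3**3 - x_1**2 - 29/5*x_1*x_3 - 33/10*x_3**2 + 33/10*x_1 - 72/5*x_3 + 71/5
  leading term x_1*x_3**2: subtract (5/2)·g_1 from 5/2*x_1*x_3**2 - 1/2*x_3**3 - x_1**2 - 29/5*x_1*x_3 - 33/10*x_3**2 + 33/10*x_1 - 72/5*x_3 + 71/5 → -1/2*x_3**3 - x_1**2 - 241/20*x_1*x_3 - 41/20*x_3**2 + 241/20*x_1 - 87/5*x_3 + 319/20
  leading term x_3**3: subtract (-1/2)·g_2 from -1/2*x_3**3 - x_1**2 - 241/20*x_1*x_3 - 41/20*x_3**2 + 241/20*x_1 - 87/5*x_3 + 319/20 → -x_1**2 + 1/5*x_1*x_3 - 1/5*x_1 - 4
  leading term x_1**2: subtract (-1)·g_3 from -x_1**2 + 1/5*x_1*x_3 - 1/5*x_1 - 4 → -5
  leading term 1: no divisor's leading term divides it; move -5 to the remainder.
  normal form = -5.
The normal form is nonzero, so p ∉ I. Since p minus its normal form lies in I, I + (p) = I + (r) where r = -5; decide whether this ideal is the whole ring.
Here r = -5 is a nonzero constant, hence a unit: 1 ∈ I + (p), the Gröbner basis of I + (p) is {1}, and the enlarged system has no common solution — adjoining p is inconsistent.

Adjoining -x_1*x_3**3 - x_1**2 - 23/10*x_1*x_3 - 9/2*x_3**2 + 33/10*x_1 - 137/10*x_3 + 71/5 makes the ideal the whole ring: the system is inconsistent.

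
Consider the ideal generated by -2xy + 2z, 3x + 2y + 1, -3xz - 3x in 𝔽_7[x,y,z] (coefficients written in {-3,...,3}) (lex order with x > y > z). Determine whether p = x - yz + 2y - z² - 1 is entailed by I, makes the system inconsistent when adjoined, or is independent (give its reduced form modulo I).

x - yz + 2y - z² - 1 is independent of I; its normal form modulo I is -2z - 2.

First compute the reduced Gröbner basis of I by Buchberger's algorithm.
f_1 = -2xy + 2z, LT = xy.
f_2 = 3x + 2y + 1, LT = x.
f_3 = -3xz - 3x, LT = xz.

S(f_1,f_2): lcm = xy. S = -3y² + 2y - z.
  leading term y²: no divisor's leading term divides it; move -3y² to the remainder.
  leading term y: no divisor's leading term divides it; move 2y to the remainder.
  leading term z: no divisor's leading term divides it; move -z to the remainder.
  remainder -3y² + 2y - z ≠ 0; add h_4 = -3y² + 2y - z to the basis.

S(f_1,f_3): lcm = xyz. S = -xy - z².
  leading term xy: subtract (-3)·f_1 from -xy - z² → -z² - z
  leading term z²: no divisor's leading term divides it; move -z² to the remainder.
  leading term z: no divisor's leading term divides it; move -z to the remainder.
  remainder -z² - z ≠ 0; add h_5 = -z² - z to the basis.

S(f_2,f_3): lcm = xz. S = -x + 3yz - 2z.
  leading term x: subtract (2)·f_2 from -x + 3yz - 2z → 3yz + 3y - 2z - 2
  leading term yz: no divisor's leading term divides it; move 3yz to the remainder.
  leading term y: no divisor's leading term divides it; move 3y to the remainder.
  leading term z: no divisor's leading term divides it; move -2z to the remainder.
  leading term 1: no divisor's leading term divides it; move -2 to the remainder.
  remainder 3yz + 3y - 2z - 2 ≠ 0; add h_6 = 3yz + 3y - 2z - 2 to the basis.

The other S-polynomials (S(f_1,h_4), S(f_2,h_4), S(f_3,h_4), S(f_1,h_5), S(f_2,h_5), S(f_3,h_5), S(h_4,h_5), S(f_1,h_6), S(f_2,h_6), S(f_3,h_6), S(h_4,h_6), S(h_5,h_6)) all reduce to 0 modulo the current basis, so we have a Gröbner basis.
Inter-reduce: drop elements whose leading term is divisible by another's, tail-reduce, and make monic.
Reduced Gröbner basis: {x + 3y - 2, y² - 3y - 2z, yz + y - 3z - 3, z² + z}.
Label its elements g_1 = x + 3y - 2, g_2 = y² - 3y - 2z, g_3 = yz + y - 3z - 3, g_4 = z² + z.

Reduce p = x - yz + 2y - z² - 1 modulo G:
  leading term x: subtract (1)·g_1 from x - yz + 2y - z² - 1 → -yz - y - z² + 1
  leading term yz: subtract (-1)·g_3 from -yz - y - z² + 1 → -z² - 3z - 2
  leading term z²: subtract (-1)·g_4 from -z² - 3z - 2 → -2z - 2
  leading term z: no divisor's leading term divides it; move -2z to the remainder.
  leading term 1: no divisor's leading term divides it; move -2 to the remainder.
  normal form = -2z - 2.
The normal form is nonzero, so p ∉ I. Since p minus its normal form lies in I, I + (p) = I + (r) where r = -2z - 2; decide whether this ideal is the whole ring.
Run Buchberger on G together with r (pairs among the g_i already reduce to 0 since G is a Gröbner basis):
g_1 = x + 3y - 2, LT = x.
g_2 = y² - 3y - 2z, LT = y².
g_3 = yz + y - 3z - 3, LT = yz.
g_4 = z² + z, LT = z².
r = -2z - 2, LT = z.

The S-polynomials (S(g_1,g_2), S(g_1,g_3), S(g_1,g_4), S(g_1,r), S(g_2,g_3), S(g_2,g_4), S(g_2,r), S(g_3,g_4), S(g_3,r), S(g_4,r)) all reduce to 0 modulo the current basis, so we have a Gröbner basis.
Inter-reduce: drop elements whose leading term is divisible by another's, tail-reduce, and make monic.
Reduced Gröbner basis: {x + 3y - 2, y² - 3y + 2, z + 1}.
The reduced Gröbner basis of I + (p) is {x + 3y - 2, y² - 3y + 2, z + 1} ≠ {1}, a proper ideal, so the enlarged system stays consistent: p is independent of I, with normal form -2z - 2.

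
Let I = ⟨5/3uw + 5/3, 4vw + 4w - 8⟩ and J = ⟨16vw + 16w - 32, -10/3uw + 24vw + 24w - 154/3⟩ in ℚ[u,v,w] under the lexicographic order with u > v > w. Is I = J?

For a fixed monomial order, each ideal has a unique reduced Gröbner basis; comparing bases decides equality.
Buchberger on the first generating set:
f_1 = 5/3uw + 5/3, LT = uw.
f_2 = 4vw + 4w - 8, LT = vw.

S(f_1,f_2): lcm = uvw. S = -uw + 2u + v.
  reduce S modulo (f_1, f_2):
  remainder 2u + v + 1 ≠ 0; add g_3 = 2u + v + 1 to the basis.

The other S-polynomials (S(f_1,g_3), S(f_2,g_3)) all reduce to 0 modulo the current basis, so we have a Gröbner basis.
Inter-reduce: drop elements whose leading term is divisible by another's, tail-reduce, and make monic.
Reduced Gröbner basis: {u + ½v + ½, vw + w - 2}.

Buchberger on the second generating set:
h_1 = 16vw + 16w - 32, LT = vw.
h_2 = -10/3uw + 24vw + 24w - 154/3, LT = uw.

S(h_1,h_2): lcm = uvw. S = uw - 2u + 36/5v²w + 36/5vw - 77/5v.
  reduce S modulo (h_1, h_2):
  remainder -2u - v - 1 ≠ 0; add k_3 = -2u - v - 1 to the basis.

The other S-polynomials (S(h_1,k_3), S(h_2,k_3)) all reduce to 0 modulo the current basis, so we have a Gröbner basis.
Inter-reduce: drop elements whose leading term is divisible by another's, tail-reduce, and make monic.
Reduced Gröbner basis: {u + ½v + ½, vw + w - 2}.

The two bases agree; hence the ideals are identical.
The choice of monomial ordering does not affect the verdict — as long as both bases are computed under the same ordering, their equality decides ideal equality.

Yes, the ideals are equal.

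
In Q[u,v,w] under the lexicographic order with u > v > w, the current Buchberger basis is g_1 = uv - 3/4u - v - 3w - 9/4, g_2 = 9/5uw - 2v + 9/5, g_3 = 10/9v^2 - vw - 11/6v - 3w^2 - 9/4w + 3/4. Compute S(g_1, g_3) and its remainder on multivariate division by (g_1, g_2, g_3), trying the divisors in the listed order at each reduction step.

S(g_1, g_3) = 9/10uvw + 9/10uv + 27/10uw^2 + 81/40uw - 27/40u - v^2 - 3vw - 9/4v; remainder on division = 0.

lcm(LM(g_1), LM(g_3)) = uv^2.
S = (lcm/LT(g_1))·g_1 − (lcm/LT(g_3))·g_3 = 9/10uvw + 9/10uv + 27/10uw^2 + 81/40uw - 27/40u - v^2 - 3vw - 9/4v.
Reduce S modulo (g_1, g_2, g_3) in that order:
  leading term uvw: subtract (9/10w)·g_1 from 9/10uvw + 9/10uv + 27/10uw^2 + 81/40uw - 27/40u - v^2 - 3vw - 9/4v → 9/10uv + 27/10uw^2 + 27/10uw - 27/40u - v^2 - 21/10vw - 9/4v + 27/10w^2 + 81/40w
  leading term uv: subtract (9/10)·g_1 from 9/10uv + 27/10uw^2 + 27/10uw - 27/40u - v^2 - 21/10vw - 9/4v + 27/10w^2 + 81/40w → 27/10uw^2 + 27/10uw - v^2 - 21/10vw - 27/20v + 27/10w^2 + 189/40w + 81/40
  leading term uw^2: subtract (3/2w)·g_2 from 27/10uw^2 + 27/10uw - v^2 - 21/10vw - 27/20v + 27/10w^2 + 189/40w + 81/40 → 27/10uw - v^2 + 9/10vw - 27/20v + 27/10w^2 + 81/40w + 81/40
  leading term uw: subtract (3/2)·g_2 from 27/10uw - v^2 + 9/10vw - 27/20v + 27/10w^2 + 81/40w + 81/40 → -v^2 + 9/10vw + 33/20v + 27/10w^2 + 81/40w - 27/40
  leading term v^2: subtract (-9/10)·g_3 from -v^2 + 9/10vw + 33/20v + 27/10w^2 + 81/40w - 27/40 → 0
The remainder is 0, so this S-polynomial contributes no new basis element.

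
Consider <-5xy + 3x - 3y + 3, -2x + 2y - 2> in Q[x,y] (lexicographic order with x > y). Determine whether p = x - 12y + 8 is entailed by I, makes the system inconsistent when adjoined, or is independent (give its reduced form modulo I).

First compute the reduced Gröbner basis of I by Buchberger's algorithm.
f_1 = -5xy + 3x - 3y + 3, LT = xy.
f_2 = -2x + 2y - 2, LT = x.

S(f_1,f_2): lcm = xy. S = -3/5x + y^2 - 2/5y - 3/5.
  reduce S modulo (f_1, f_2):
  remainder y^2 - y ≠ 0; add h_3 = y^2 - y to the basis.

The other S-polynomials (S(f_1,h_3), S(f_2,h_3)) all reduce to 0 modulo the current basis, so we have a Gröbner basis.
Inter-reduce: drop elements whose leading term is divisible by another's, tail-reduce, and make monic.
Reduced Gröbner basis: {x - y + 1, y^2 - y}.
Label its elements g_1 = x - y + 1, g_2 = y^2 - y.

Reduce p = x - 12y + 8 modulo G:
  leading term x: subtract (1)·g_1 from x - 12y + 8 → -11y + 7
  leading term y: no divisor's leading term divides it; move -11y to the remainder.
  leading term 1: no divisor's leading term divides it; move 7 to the remainder.
  normal form = -11y + 7.
The normal form is nonzero, so p ∉ I. Since p minus its normal form lies in I, I + (p) = I + (r) where r = -11y + 7; decide whether this ideal is the whole ring.
Run Buchberger on G together with r (pairs among the g_i already reduce to 0 since G is a Gröbner basis):
g_1 = x - y + 1, LT = x.
g_2 = y^2 - y, LT = y^2.
r = -11y + 7, LT = y.

S(g_2,r): lcm = y^2. S = -4/11y.
  reduce S modulo (g_1, g_2, r):
  remainder -28/121 ≠ 0; add m_4 = -28/121 to the basis.

The other S-polynomials (S(g_1,g_2), S(g_1,r), S(g_1,m_4), S(g_2,m_4), S(r,m_4)) all reduce to 0 modulo the current basis, so we have a Gröbner basis.
Inter-reduce: drop elements whose leading term is divisible by another's, tail-reduce, and make monic.
Reduced Gröbner basis: {1}.
The reduced Gröbner basis of I + (p) is {1}: the ideal is the whole ring, so the enlarged system has no common solution — adjoining p is inconsistent.

Adjoining x - 12y + 8 makes the ideal the whole ring: the system is inconsistent.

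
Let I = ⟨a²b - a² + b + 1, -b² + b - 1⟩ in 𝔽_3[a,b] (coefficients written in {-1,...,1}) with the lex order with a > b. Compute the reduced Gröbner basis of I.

This is the nonlinear analogue of row-reducing a linear system.

f_1 = a²b - a² + b + 1, LT = a²b.
f_2 = -b² + b - 1, LT = b².

S(f_1,f_2): lcm = a²b². S = -a² + b² + b.
  leading term a²: no divisor's leading term divides it; move -a² to the remainder.
  leading term b²: subtract (-1)·f_2 from b² + b → -b - 1
  leading term b: no divisor's leading term divides it; move -b to the remainder.
  leading term 1: no divisor's leading term divides it; move -1 to the remainder.
  remainder -a² - b - 1 ≠ 0; add g_3 = -a² - b - 1 to the basis.

The other S-polynomials (S(f_1,g_3), S(f_2,g_3)) all reduce to 0 modulo the current basis, so we have a Gröbner basis.
Inter-reduce: drop elements whose leading term is divisible by another's, tail-reduce, and make monic.

G = {a² + b + 1, b² - b + 1}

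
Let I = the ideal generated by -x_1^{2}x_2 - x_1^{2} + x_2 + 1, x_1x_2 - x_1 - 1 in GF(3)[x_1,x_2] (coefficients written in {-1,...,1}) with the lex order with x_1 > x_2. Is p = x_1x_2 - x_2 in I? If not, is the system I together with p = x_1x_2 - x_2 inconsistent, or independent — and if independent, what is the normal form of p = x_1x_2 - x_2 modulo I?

First compute the reduced Gröbner basis of I by Buchberger's algorithm.
f_1 = -x_1^{2}x_2 - x_1^{2} + x_2 + 1, LT = x_1^{2}x_2.
f_2 = x_1x_2 - x_1 - 1, LT = x_1x_2.

S(f_1,f_2): lcm = x_1^{2}x_2. S = -x_1^{2} + x_1 - x_2 - 1.
  reduce S modulo (f_1, f_2):
  remainder -x_1^{2} + x_1 - x_2 - 1 ≠ 0; add h_3 = -x_1^{2} + x_1 - x_2 - 1 to the basis.

S(f_1,h_3): lcm = x_1^{2}x_2. S = x_1^{2} + x_1x_2 - x_2^{2} + x_2 - 1.
  reduce S modulo (f_1, f_2, h_3):
  remainder -x_1 - x_2^{2} - 1 ≠ 0; add h_4 = -x_1 - x_2^{2} - 1 to the basis.

S(f_2,h_4): lcm = x_1x_2. S = -x_1 - x_2^{3} - x_2 - 1.
  reduce S modulo (f_1, f_2, h_3, h_4):
  remainder -x_2^{3} + x_2^{2} - x_2 ≠ 0; add h_5 = -x_2^{3} + x_2^{2} - x_2 to the basis.

The other S-polynomials (S(f_2,h_3), S(f_1,h_4), S(h_3,h_4), S(f_1,h_5), S(f_2,h_5), S(h_3,h_5), S(h_4,h_5)) all reduce to 0 modulo the current basis, so we have a Gröbner basis.
Inter-reduce: drop elements whose leading term is divisible by another's, tail-reduce, and make monic.
Reduced Gröbner basis: {x_1 + x_2^{2} + 1, x_2^{3} - x_2^{2} + x_2}.
Label its elements g_1 = x_1 + x_2^{2} + 1, g_2 = x_2^{3} - x_2^{2} + x_2.

Reduce p = x_1x_2 - x_2 modulo G:
  leading term x_1x_2: subtract (x_2)·g_1 from x_1x_2 - x_2 → -x_2^{3} + x_2
  leading term x_2^{3}: subtract (-1)·g_2 from -x_2^{3} + x_2 → -x_2^{2} - x_2
  leading term x_2^{2}: no divisor's leading term divides it; move -x_2^{2} to the remainder.
  leading term x_2: no divisor's leading term divides it; move -x_2 to the remainder.
  normal form = -x_2^{2} - x_2.
The normal form is nonzero, so p ∉ I. Since p minus its normal form lies in I, I + (p) = I + (r) where r = -x_2^{2} - x_2; decide whether this ideal is the whole ring.
Run Buchberger on G together with r (pairs among the g_i already reduce to 0 since G is a Gröbner basis):
g_1 = x_1 + x_2^{2} + 1, LT = x_1.
g_2 = x_2^{3} - x_2^{2} + x_2, LT = x_2^{3}.
r = -x_2^{2} - x_2, LT = x_2^{2}.

The S-polynomials (S(g_1,g_2), S(g_1,r), S(g_2,r)) all reduce to 0 modulo the current basis, so we have a Gröbner basis.
Inter-reduce: drop elements whose leading term is divisible by another's, tail-reduce, and make monic.
Reduced Gröbner basis: {x_1 - x_2 + 1, x_2^{2} + x_2}.
The reduced Gröbner basis of I + (p) is {x_1 - x_2 + 1, x_2^{2} + x_2} ≠ {1}, a proper ideal, so the enlarged system stays consistent: p is independent of I, with normal form -x_2^{2} - x_2.

x_1x_2 - x_2 is independent of I; its normal form modulo I is -x_2^{2} - x_2.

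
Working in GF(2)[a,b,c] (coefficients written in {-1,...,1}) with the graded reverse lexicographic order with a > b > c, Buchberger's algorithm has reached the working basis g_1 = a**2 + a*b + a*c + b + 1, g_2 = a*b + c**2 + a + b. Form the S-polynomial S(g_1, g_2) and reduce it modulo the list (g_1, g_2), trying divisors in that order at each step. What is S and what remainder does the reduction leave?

lcm(LM(g_1), LM(g_2)) = a**2*b.
S = (lcm/LT(g_1))·g_1 − (lcm/LT(g_2))·g_2 = a*b**2 + a*b*c + a*c**2 + a**2 + a*b + b**2 + b.
Reduce S modulo (g_1, g_2) in that order:
  leading term a*b**2: subtract (b)·g_2 from a*b**2 + a*b*c + a*c**2 + a**2 + a*b + b**2 + b → a*b*c + a*c**2 + b*c**2 + a**2 + b
  leading term a*b*c: subtract (c)·g_2 from a*b*c + a*c**2 + b*c**2 + a**2 + b → a*c**2 + b*c**2 + c**3 + a**2 + a*c + b*c + b
  leading term a*c**2: no divisor's leading term divides it; move a*c**2 to the remainder.
  leading term b*c**2: no divisor's leading term divides it; move b*c**2 to the remainder.
  leading term c**3: no divisor's leading term divides it; move c**3 to the remainder.
  leading term a**2: subtract (1)·g_1 from a**2 + a*c + b*c + b → a*b + b*c + 1
  leading term a*b: subtract (1)·g_2 from a*b + b*c + 1 → b*c + c**2 + a + b + 1
  leading term b*c: no divisor's leading term divides it; move b*c to the remainder.
  leading term c**2: no divisor's leading term divides it; move c**2 to the remainder.
  leading term a: no divisor's leading term divides it; move a to the remainder.
  leading term b: no divisor's leading term divides it; move b to the remainder.
  leading term 1: no divisor's leading term divides it; move 1 to the remainder.
The remainder a*c**2 + b*c**2 + c**3 + b*c + c**2 + a + b + 1 is nonzero, so it would be added as the next basis element.

S(g_1, g_2) = a*b**2 + a*b*c + a*c**2 + a**2 + a*b + b**2 + b; remainder on division = a*c**2 + b*c**2 + c**3 + b*c + c**2 + a + b + 1.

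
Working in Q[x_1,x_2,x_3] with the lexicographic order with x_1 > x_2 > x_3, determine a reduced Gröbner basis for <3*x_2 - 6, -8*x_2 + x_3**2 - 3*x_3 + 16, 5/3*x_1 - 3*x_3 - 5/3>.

The reduced Gröbner basis is the canonical form of the ideal for this ordering.

f_1 = 3*x_2 - 6, LT = x_2.
f_2 = -8*x_2 + x_3**2 - 3*x_3 + 16, LT = x_2.
f_3 = 5/3*x_1 - 3*x_3 - 5/3, LT = x_1.

S(f_1,f_2): lcm = x_2. S = 1/8*x_3**2 - 3/8*x_3.
  reduce S modulo (f_1, f_2, f_3):
  remainder 1/8*x_3**2 - 3/8*x_3 ≠ 0; add g_4 = 1/8*x_3**2 - 3/8*x_3 to the basis.

The other S-polynomials (S(f_1,f_3), S(f_2,f_3), S(f_1,g_4), S(f_2,g_4), S(f_3,g_4)) all reduce to 0 modulo the current basis, so we have a Gröbner basis.
Inter-reduce: drop elements whose leading term is divisible by another's, tail-reduce, and make monic.

G = {x_1 - 9/5*x_3 - 1, x_2 - 2, x_3**2 - 3*x_3}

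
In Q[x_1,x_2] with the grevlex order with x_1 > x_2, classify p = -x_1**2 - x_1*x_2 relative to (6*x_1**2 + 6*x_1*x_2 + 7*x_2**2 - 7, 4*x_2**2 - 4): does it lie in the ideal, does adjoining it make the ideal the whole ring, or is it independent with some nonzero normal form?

First compute the reduced Gröbner basis of I by Buchberger's algorithm.
f_1 = 6*x_1**2 + 6*x_1*x_2 + 7*x_2**2 - 7, LT = x_1**2.
f_2 = 4*x_2**2 - 4, LT = x_2**2.

S(f_1,f_2): leading monomials are coprime, so the S-polynomial reduces to 0 (Buchberger's first criterion).
Every S-polynomial of the final basis reduces to 0, so we have a Gröbner basis.
Inter-reduce: drop elements whose leading term is divisible by another's, tail-reduce, and make monic.
Reduced Gröbner basis: {x_1**2 + x_1*x_2, x_2**2 - 1}.
Label its elements g_1 = x_1**2 + x_1*x_2, g_2 = x_2**2 - 1.

Reduce p = -x_1**2 - x_1*x_2 modulo G:
  leading term x_1**2: subtract (-1)·g_1 from -x_1**2 - x_1*x_2 → 0
  normal form = 0.
Since the normal form is 0, p ∈ I.

-x_1**2 - x_1*x_2 lies in I (it reduces to 0).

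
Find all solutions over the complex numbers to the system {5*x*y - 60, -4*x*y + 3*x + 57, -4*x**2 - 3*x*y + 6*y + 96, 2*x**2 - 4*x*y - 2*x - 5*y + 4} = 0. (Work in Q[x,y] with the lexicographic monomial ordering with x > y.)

Compute a lex Gröbner basis by Buchberger's algorithm.
f_1 = 5*x*y - 60, LT = x*y.
f_2 = -4*x*y + 3*x + 57, LT = x*y.
f_3 = -4*x**2 - 3*x*y + 6*y + 96, LT = x**2.
f_4 = 2*x**2 - 4*x*y - 2*x - 5*y + 4, LT = x**2.

S(f_1,f_2): lcm = x*y. S = 3/4*x + 9/4.
  reduce S modulo (f_1, f_2, f_3, f_4):
  remainder 3/4*x + 9/4 ≠ 0; add h_5 = 3/4*x + 9/4 to the basis.

S(f_1,f_3): lcm = x**2*y. S = -3/4*x*y**2 - 12*x + 3/2*y**2 + 24*y.
  reduce S modulo (f_1, f_2, f_3, f_4, h_5):
  remainder 3/2*y**2 + 15*y + 36 ≠ 0; add h_6 = 3/2*y**2 + 15*y + 36 to the basis.

S(f_1,f_4): lcm = x**2*y. S = 2*x*y**2 + x*y - 12*x + 5/2*y**2 - 2*y.
  reduce S modulo (f_1, f_2, f_3, f_4, h_5, h_6):
  remainder -3*y - 12 ≠ 0; add h_7 = -3*y - 12 to the basis.

The other S-polynomials (S(f_2,f_3), S(f_2,f_4), S(f_3,f_4), S(f_1,h_5), S(f_2,h_5), S(f_3,h_5), S(f_4,h_5), S(f_1,h_6), S(f_2,h_6), S(f_3,h_6), S(f_4,h_6), S(h_5,h_6), S(f_1,h_7), S(f_2,h_7), S(f_3,h_7), S(f_4,h_7), S(h_5,h_7), S(h_6,h_7)) all reduce to 0 modulo the current basis, so we have a Gröbner basis.
Inter-reduce: drop elements whose leading term is divisible by another's, tail-reduce, and make monic.
Reduced Gröbner basis: {x + 3, y + 4}.

From the last basis element, y + 4 = 0, so y takes values in {-4}. Each choice, substituted upward through the basis, yields the corresponding point(s) of the solution set.
  y = -4: the earlier basis element becomes x + 3 = 0, giving x = -3 — point (-3, -4).

{(-3, -4)}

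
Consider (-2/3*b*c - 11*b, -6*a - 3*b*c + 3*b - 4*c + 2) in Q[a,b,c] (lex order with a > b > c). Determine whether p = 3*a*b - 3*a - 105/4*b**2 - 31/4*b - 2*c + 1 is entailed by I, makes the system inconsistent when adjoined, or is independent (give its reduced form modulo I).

3*a*b - 3*a - 105/4*b**2 - 31/4*b - 2*c + 1 lies in I (it reduces to 0).

First compute the reduced Gröbner basis of I by Buchberger's algorithm.
f_1 = -2/3*b*c - 11*b, LT = b*c.
f_2 = -6*a - 3*b*c + 3*b - 4*c + 2, LT = a.

S(f_1,f_2): leading monomials are coprime, so the S-polynomial reduces to 0 (Buchberger's first criterion).
Every S-polynomial of the final basis reduces to 0, so we have a Gröbner basis.
Inter-reduce: drop elements whose leading term is divisible by another's, tail-reduce, and make monic.
Reduced Gröbner basis: {a - 35/4*b + 2/3*c - 1/3, b*c + 33/2*b}.
Label its elements g_1 = a - 35/4*b + 2/3*c - 1/3, g_2 = b*c + 33/2*b.

Reduce p = 3*a*b - 3*a - 105/4*b**2 - 31/4*b - 2*c + 1 modulo G:
  leading term a*b: subtract (3*b)·g_1 from 3*a*b - 3*a - 105/4*b**2 - 31/4*b - 2*c + 1 → -3*a - 2*b*c - 27/4*b - 2*c + 1
  leading term a: subtract (-3)·g_1 from -3*a - 2*b*c - 27/4*b - 2*c + 1 → -2*b*c - 33*b
  leading term b*c: subtract (-2)·g_2 from -2*b*c - 33*b → 0
  normal form = 0.
Since the normal form is 0, p ∈ I.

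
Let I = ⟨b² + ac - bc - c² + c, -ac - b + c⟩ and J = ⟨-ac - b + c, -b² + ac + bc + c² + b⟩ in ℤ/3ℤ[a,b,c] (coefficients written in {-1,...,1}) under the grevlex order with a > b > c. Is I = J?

Equality of ideals is decidable: compute both reduced Gröbner bases (unique for the ordering) and check whether they agree.
Buchberger on the first generating set:
f_1 = b² + ac - bc - c² + c, LT = b².
f_2 = -ac - b + c, LT = ac.

S(f_1,f_2): leading monomials are coprime, so the S-polynomial reduces to 0 (Buchberger's first criterion).
Every S-polynomial of the final basis reduces to 0, so we have a Gröbner basis.
Inter-reduce: drop elements whose leading term is divisible by another's, tail-reduce, and make monic.
Reduced Gröbner basis: {b² - bc - c² - b - c, ac + b - c}.

Buchberger on the second generating set:
h_1 = -ac - b + c, LT = ac.
h_2 = -b² + ac + bc + c² + b, LT = b².

S(h_1,h_2): leading monomials are coprime, so the S-polynomial reduces to 0 (Buchberger's first criterion).
Every S-polynomial of the final basis reduces to 0, so we have a Gröbner basis.
Inter-reduce: drop elements whose leading term is divisible by another's, tail-reduce, and make monic.
Reduced Gröbner basis: {b² - bc - c² - c, ac + b - c}.

Since the reduced bases disagree, the two ideals are not the same.
The same test decides containment: I ⊆ J iff every generator of I reduces to 0 modulo a Gröbner basis of J.

No, the ideals differ.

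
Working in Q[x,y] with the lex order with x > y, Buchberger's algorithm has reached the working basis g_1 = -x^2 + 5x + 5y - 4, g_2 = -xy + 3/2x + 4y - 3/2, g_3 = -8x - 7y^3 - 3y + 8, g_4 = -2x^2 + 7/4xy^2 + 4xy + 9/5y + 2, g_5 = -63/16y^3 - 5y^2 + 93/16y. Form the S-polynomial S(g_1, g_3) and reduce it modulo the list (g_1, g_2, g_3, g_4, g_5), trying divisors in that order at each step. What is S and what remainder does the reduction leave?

lcm(LM(g_1), LM(g_3)) = x^2.
S = (lcm/LT(g_1))·g_1 − (lcm/LT(g_3))·g_3 = -7/8xy^3 - 3/8xy - 4x - 5y + 4.
Reduce S modulo (g_1, g_2, g_3, g_4, g_5) in that order:
  leading term xy^3: subtract (7/8y^2)·g_2 from -7/8xy^3 - 3/8xy - 4x - 5y + 4 → -21/16xy^2 - 3/8xy - 4x - 7/2y^3 + 21/16y^2 - 5y + 4
  leading term xy^2: subtract (21/16y)·g_2 from -21/16xy^2 - 3/8xy - 4x - 7/2y^3 + 21/16y^2 - 5y + 4 → -75/32xy - 4x - 7/2y^3 - 63/16y^2 - 97/32y + 4
  leading term xy: subtract (75/32)·g_2 from -75/32xy - 4x - 7/2y^3 - 63/16y^2 - 97/32y + 4 → -481/64x - 7/2y^3 - 63/16y^2 - 397/32y + 481/64
  leading term x: subtract (481/512)·g_3 from -481/64x - 7/2y^3 - 63/16y^2 - 397/32y + 481/64 → 1575/512y^3 - 63/16y^2 - 4909/512y
  leading term y^3: subtract (-25/32)·g_5 from 1575/512y^3 - 63/16y^2 - 4909/512y → -251/32y^2 - 323/64y
  leading term y^2: no divisor's leading term divides it; move -251/32y^2 to the remainder.
  leading term y: no divisor's leading term divides it; move -323/64y to the remainder.
The remainder -251/32y^2 - 323/64y is nonzero, so it would be added as the next basis element.

S(g_1, g_3) = -7/8xy^3 - 3/8xy - 4x - 5y + 4; remainder on division = -251/32y^2 - 323/64y.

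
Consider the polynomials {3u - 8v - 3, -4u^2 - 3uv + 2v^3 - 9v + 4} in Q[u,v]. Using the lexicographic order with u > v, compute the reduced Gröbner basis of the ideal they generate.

G = {u - 8/3v - 1, v^3 - 164/9v^2 - 50/3v}

f_1 = 3u - 8v - 3, LT = u.
f_2 = -4u^2 - 3uv + 2v^3 - 9v + 4, LT = u^2.

S(f_1,f_2): lcm = u^2. S = -41/12uv - u + 1/2v^3 - 9/4v + 1.
  leading term uv: subtract (-41/36v)·f_1 from -41/12uv - u + 1/2v^3 - 9/4v + 1 → -u + 1/2v^3 - 82/9v^2 - 17/3v + 1
  leading term u: subtract (-1/3)·f_1 from -u + 1/2v^3 - 82/9v^2 - 17/3v + 1 → 1/2v^3 - 82/9v^2 - 25/3v
  leading term v^3: no divisor's leading term divides it; move 1/2v^3 to the remainder.
  leading term v^2: no divisor's leading term divides it; move -82/9v^2 to the remainder.
  leading term v: no divisor's leading term divides it; move -25/3v to the remainder.
  remainder 1/2v^3 - 82/9v^2 - 25/3v ≠ 0; add g_3 = 1/2v^3 - 82/9v^2 - 25/3v to the basis.

The other S-polynomials (S(f_1,g_3), S(f_2,g_3)) all reduce to 0 modulo the current basis, so we have a Gröbner basis.
Inter-reduce: drop elements whose leading term is divisible by another's, tail-reduce, and make monic.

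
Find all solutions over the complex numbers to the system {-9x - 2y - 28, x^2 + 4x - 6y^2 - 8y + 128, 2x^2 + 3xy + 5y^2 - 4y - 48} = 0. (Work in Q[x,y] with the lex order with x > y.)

{(-4, 4)}

Compute a lex Gröbner basis by Buchberger's algorithm.
f_1 = -9x - 2y - 28, LT = x.
f_2 = x^2 + 4x - 6y^2 - 8y + 128, LT = x^2.
f_3 = 2x^2 + 3xy + 5y^2 - 4y - 48, LT = x^2.

S(f_1,f_2): lcm = x^2. S = 2/9xy - 8/9x + 6y^2 + 8y - 128.
  leading term xy: subtract (-2/81y)·f_1 from 2/9xy - 8/9x + 6y^2 + 8y - 128 → -8/9x + 482/81y^2 + 592/81y - 128
  leading term x: subtract (8/81)·f_1 from -8/9x + 482/81y^2 + 592/81y - 128 → 482/81y^2 + 608/81y - 10144/81
  leading term y^2: no divisor's leading term divides it; move 482/81y^2 to the remainder.
  leading term y: no divisor's leading term divides it; move 608/81y to the remainder.
  leading term 1: no divisor's leading term divides it; move -10144/81 to the remainder.
  remainder 482/81y^2 + 608/81y - 10144/81 ≠ 0; add h_4 = 482/81y^2 + 608/81y - 10144/81 to the basis.

S(f_1,f_3): lcm = x^2. S = -23/18xy + 28/9x - 5/2y^2 + 2y + 24.
  leading term xy: subtract (23/162y)·f_1 from -23/18xy + 28/9x - 5/2y^2 + 2y + 24 → 28/9x - 359/162y^2 + 484/81y + 24
  leading term x: subtract (-28/81)·f_1 from 28/9x - 359/162y^2 + 484/81y + 24 → -359/162y^2 + 428/81y + 1160/81
  leading term y^2: subtract (-359/964)·h_4 from -359/162y^2 + 428/81y + 1160/81 → 17524/2169y - 70096/2169
  leading term y: no divisor's leading term divides it; move 17524/2169y to the remainder.
  leading term 1: no divisor's leading term divides it; move -70096/2169 to the remainder.
  remainder 17524/2169y - 70096/2169 ≠ 0; add h_5 = 17524/2169y - 70096/2169 to the basis.

The other S-polynomials (S(f_2,f_3), S(f_1,h_4), S(f_2,h_4), S(f_3,h_4), S(f_1,h_5), S(f_2,h_5), S(f_3,h_5), S(h_4,h_5)) all reduce to 0 modulo the current basis, so we have a Gröbner basis.
Inter-reduce: drop elements whose leading term is divisible by another's, tail-reduce, and make monic.
Reduced Gröbner basis: {x + 4, y - 4}.

From the last basis element, y - 4 = 0, so y takes values in {4}. Each choice, substituted upward through the basis, yields the corresponding point(s) of the solution set.
  y = 4: the earlier basis element becomes x + 4 = 0, giving x = -4 — point (-4, 4).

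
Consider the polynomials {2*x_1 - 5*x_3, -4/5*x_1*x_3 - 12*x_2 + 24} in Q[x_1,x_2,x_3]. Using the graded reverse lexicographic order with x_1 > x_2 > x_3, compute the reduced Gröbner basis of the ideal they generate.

f_1 = 2*x_1 - 5*x_3, LT = x_1.
f_2 = -4/5*x_1*x_3 - 12*x_2 + 24, LT = x_1*x_3.

S(f_1,f_2): lcm = x_1*x_3. S = -5/2*x_3**2 - 15*x_2 + 30.
  leading term x_3**2: no divisor's leading term divides it; move -5/2*x_3**2 to the remainder.
  leading term x_2: no divisor's leading term divides it; move -15*x_2 to the remainder.
  leading term 1: no divisor's leading term divides it; move 30 to the remainder.
  remainder -5/2*x_3**2 - 15*x_2 + 30 ≠ 0; add g_3 = -5/2*x_3**2 - 15*x_2 + 30 to the basis.

S(f_1,g_3): leading monomials are coprime, so the S-polynomial reduces to 0 (Buchberger's first criterion).
S(f_2,g_3): lcm = x_1*x_3**2. S = -6*x_1*x_2 + 15*x_2*x_3 + 12*x_1 - 30*x_3.
  leading term x_1*x_2: subtract (-3*x_2)·f_1 from -6*x_1*x_2 + 15*x_2*x_3 + 12*x_1 - 30*x_3 → 12*x_1 - 30*x_3
  leading term x_1: subtract (6)·f_1 from 12*x_1 - 30*x_3 → 0
  remainder 0.

Every S-polynomial of the final basis reduces to 0, so we have a Gröbner basis.
Inter-reduce: drop elements whose leading term is divisible by another's, tail-reduce, and make monic.

G = {x_3**2 + 6*x_2 - 12, x_1 - 5/2*x_3}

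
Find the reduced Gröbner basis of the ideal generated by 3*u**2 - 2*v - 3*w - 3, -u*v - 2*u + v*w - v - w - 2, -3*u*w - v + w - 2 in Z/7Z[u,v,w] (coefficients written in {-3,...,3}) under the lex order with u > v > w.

f_1 = 3*u**2 - 2*v - 3*w - 3, LT = u**2.
f_2 = -u*v - 2*u + v*w - v - w - 2, LT = u*v.
f_3 = -3*u*w - v + w - 2, LT = u*w.

S(f_1,f_2): lcm = u**2*v. S = -2*u**2 + u*v*w - u*v - u*w - 2*u - 3*v**2 - v*w - v.
  leading term u**2: subtract (-3)·f_1 from -2*u**2 + u*v*w - u*v - u*w - 2*u - 3*v**2 - v*w - v → u*v*w - u*v - u*w - 2*u - 3*v**2 - v*w - 2*w - 2
  leading term u*v*w: subtract (-w)·f_2 from u*v*w - u*v - u*w - 2*u - 3*v**2 - v*w - 2*w - 2 → -u*v - 3*u*w - 2*u - 3*v**2 + v*w**2 - 2*v*w - w**2 + 3*w - 2
  leading term u*v: subtract (1)·f_2 from -u*v - 3*u*w - 2*u - 3*v**2 + v*w**2 - 2*v*w - w**2 + 3*w - 2 → -3*u*w - 3*v**2 + v*w**2 - 3*v*w + v - w**2 - 3*w
  leading term u*w: subtract (1)·f_3 from -3*u*w - 3*v**2 + v*w**2 - 3*v*w + v - w**2 - 3*w → -3*v**2 + v*w**2 - 3*v*w + 2*v - w**2 + 3*w + 2
  leading term v**2: no divisor's leading term divides it; move -3*v**2 to the remainder.
  leading term v*w**2: no divisor's leading term divides it; move v*w**2 to the remainder.
  leading term v*w: no divisor's leading term divides it; move -3*v*w to the remainder.
  leading term v: no divisor's leading term divides it; move 2*v to the remainder.
  leading term w**2: no divisor's leading term divides it; move -w**2 to the remainder.
  leading term w: no divisor's leading term divides it; move 3*w to the remainder.
  leading term 1: no divisor's leading term divides it; move 2 to the remainder.
  remainder -3*v**2 + v*w**2 - 3*v*w + 2*v - w**2 + 3*w + 2 ≠ 0; add g_4 = -3*v**2 + v*w**2 - 3*v*w + 2*v - w**2 + 3*w + 2 to the basis.

S(f_1,f_3): lcm = u**2*w. S = 2*u*v - 2*u*w - 3*u - 3*v*w - w**2 - w.
  leading term u*v: subtract (-2)·f_2 from 2*u*v - 2*u*w - 3*u - 3*v*w - w**2 - w → -2*u*w - v*w - 2*v - w**2 - 3*w + 3
  leading term u*w: subtract (3)·f_3 from -2*u*w - v*w - 2*v - w**2 - 3*w + 3 → -v*w + v - w**2 + w + 2
  leading term v*w: no divisor's leading term divides it; move -v*w to the remainder.
  leading term v: no divisor's leading term divides it; move v to the remainder.
  leading term w**2: no divisor's leading term divides it; move -w**2 to the remainder.
  leading term w: no divisor's leading term divides it; move w to the remainder.
  leading term 1: no divisor's leading term divides it; move 2 to the remainder.
  remainder -v*w + v - w**2 + w + 2 ≠ 0; add g_5 = -v*w + v - w**2 + w + 2 to the basis.

S(f_2,f_3): lcm = u*v*w. S = 2*u*w + 2*v**2 - v*w**2 - v*w - 3*v + w**2 + 2*w.
  leading term u*w: subtract (-3)·f_3 from 2*u*w + 2*v**2 - v*w**2 - v*w - 3*v + w**2 + 2*w → 2*v**2 - v*w**2 - v*w + v + w**2 - 2*w + 1
  leading term v**2: subtract (-3)·g_4 from 2*v**2 - v*w**2 - v*w + v + w**2 - 2*w + 1 → 2*v*w**2 - 3*v*w - 2*w**2
  leading term v*w**2: subtract (-2*w)·g_5 from 2*v*w**2 - 3*v*w - 2*w**2 → -v*w - 2*w**3 - 3*w
  leading term v*w: subtract (1)·g_5 from -v*w - 2*w**3 - 3*w → -v - 2*w**3 + w**2 + 3*w - 2
  leading term v: no divisor's leading term divides it; move -v to the remainder.
  leading term w**3: no divisor's leading term divides it; move -2*w**3 to the remainder.
  leading term w**2: no divisor's leading term divides it; move w**2 to the remainder.
  leading term w: no divisor's leading term divides it; move 3*w to the remainder.
  leading term 1: no divisor's leading term divides it; move -2 to the remainder.
  remainder -v - 2*w**3 + w**2 + 3*w - 2 ≠ 0; add g_6 = -v - 2*w**3 + w**2 + 3*w - 2 to the basis.

S(g_4,g_5): lcm = v**2*w. S = v**2 + 2*v*w**3 - 2*v*w + 2*v - 2*w**3 - w**2 - 3*w.
  leading term v**2: subtract (2)·g_4 from v**2 + 2*v*w**3 - 2*v*w + 2*v - 2*w**3 - w**2 - 3*w → 2*v*w**3 - 2*v*w**2 - 3*v*w - 2*v - 2*w**3 + w**2 - 2*w + 3
  leading term v*w**3: subtract (-2*w**2)·g_5 from 2*v*w**3 - 2*v*w**2 - 3*v*w - 2*v - 2*w**3 + w**2 - 2*w + 3 → -3*v*w - 2*v - 2*w**4 - 2*w**2 - 2*w + 3
  leading term v*w: subtract (3)·g_5 from -3*v*w - 2*v - 2*w**4 - 2*w**2 - 2*w + 3 → 2*v - 2*w**4 + w**2 + 2*w - 3
  leading term v: subtract (-2)·g_6 from 2*v - 2*w**4 + w**2 + 2*w - 3 → -2*w**4 + 3*w**3 + 3*w**2 + w
  leading term w**4: no divisor's leading term divides it; move -2*w**4 to the remainder.
  leading term w**3: no divisor's leading term divides it; move 3*w**3 to the remainder.
  leading term w**2: no divisor's leading term divides it; move 3*w**2 to the remainder.
  leading term w: no divisor's leading term divides it; move w to the remainder.
  remainder -2*w**4 + 3*w**3 + 3*w**2 + w ≠ 0; add g_7 = -2*w**4 + 3*w**3 + 3*w**2 + w to the basis.

The other S-polynomials (S(f_1,g_4), S(f_2,g_4), S(f_3,g_4), S(f_1,g_5), S(f_2,g_5), S(f_3,g_5), S(f_1,g_6), S(f_2,g_6), S(f_3,g_6), S(g_4,g_6), S(g_5,g_6), S(f_1,g_7), S(f_2,g_7), S(f_3,g_7), S(g_4,g_7), S(g_5,g_7), S(g_6,g_7)) all reduce to 0 modulo the current basis, so we have a Gröbner basis.
Inter-reduce: drop elements whose leading term is divisible by another's, tail-reduce, and make monic.

G = {u**2 - w**3 - 3*w**2 - 3*w - 2, u*w - 3*w**3 - 2*w**2 + 3*w, v + 2*w**3 - w**2 - 3*w + 2, w**4 + 2*w**3 + 2*w**2 + 3*w}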